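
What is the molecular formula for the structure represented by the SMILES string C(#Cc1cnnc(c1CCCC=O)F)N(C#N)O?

Heavy atoms from the SMILES: 11 C, 1 F, 4 N, 2 O.
Implicit hydrogens by atom environment:
  3 × C: 2 H each → 6
  3 × C (aromatic): no H
  3 × C: no H
  2 × N (aromatic): no H
  2 × N: no H
  1 × C (aromatic): 1 H
  1 × C: 1 H
  1 × F: no H
  1 × O: 1 H
  1 × O: no H
  Total hydrogens = 9.
Molecular formula: C11H9FN4O2

C11H9FN4O2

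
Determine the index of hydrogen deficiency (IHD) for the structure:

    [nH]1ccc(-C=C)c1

4

Molecular formula from the SMILES: C6H7N.
DoU = (2C + 2 + N − H − X)/2 = (2·6 + 2 + 1 − 7 − 0)/2 = 8/2 = 4.
(Structurally: 1 ring(s) + 3 π bond(s) = 4.)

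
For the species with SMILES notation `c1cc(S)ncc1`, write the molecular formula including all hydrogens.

Heavy atoms from the SMILES: 5 C, 1 N, 1 S.
Implicit hydrogens by atom environment:
  4 × C (aromatic): 1 H each → 4
  1 × C (aromatic): no H
  1 × N (aromatic): no H
  1 × S: 1 H
  Total hydrogens = 5.
Molecular formula: C5H5NS

C5H5NS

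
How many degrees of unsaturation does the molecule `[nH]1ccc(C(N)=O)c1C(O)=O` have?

Molecular formula from the SMILES: C6H6N2O3.
DoU = (2C + 2 + N − H − X)/2 = (2·6 + 2 + 2 − 6 − 0)/2 = 10/2 = 5.
(Structurally: 1 ring(s) + 4 π bond(s) = 5.)

5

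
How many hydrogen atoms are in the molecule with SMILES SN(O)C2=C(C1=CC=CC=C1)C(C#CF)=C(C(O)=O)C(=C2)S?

Hydrogens are implicit in SMILES; fill each atom to its normal valence:
  6 × C (aromatic): 1 H each → 6
  6 × C (aromatic): no H
  3 × C: no H
  2 × O: 1 H each → 2
  2 × S: 1 H each → 2
  1 × F: no H
  1 × N: no H
  1 × O: no H
  Total hydrogens = 10.

10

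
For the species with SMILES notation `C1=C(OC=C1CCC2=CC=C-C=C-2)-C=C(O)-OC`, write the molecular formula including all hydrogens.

C15H16O3

Heavy atoms from the SMILES: 15 C, 3 O.
Implicit hydrogens by atom environment:
  7 × C (aromatic): 1 H each → 7
  3 × C (aromatic): no H
  2 × C: 2 H each → 4
  1 × C: 3 H
  1 × C: 1 H
  1 × C: no H
  1 × O: 1 H
  1 × O (aromatic): no H
  1 × O: no H
  Total hydrogens = 16.
Molecular formula: C15H16O3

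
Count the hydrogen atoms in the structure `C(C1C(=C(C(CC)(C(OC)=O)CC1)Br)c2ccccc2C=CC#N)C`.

Hydrogens are implicit in SMILES; fill each atom to its normal valence:
  5 × C: no H
  4 × C: 2 H each → 8
  4 × C (aromatic): 1 H each → 4
  3 × C: 3 H each → 9
  3 × C: 1 H each → 3
  2 × C (aromatic): no H
  2 × O: no H
  1 × Br: no H
  1 × N: no H
  Total hydrogens = 24.

24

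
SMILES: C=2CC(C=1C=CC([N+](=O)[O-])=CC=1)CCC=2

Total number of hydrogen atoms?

Hydrogens are implicit in SMILES; fill each atom to its normal valence:
  4 × C (aromatic): 1 H each → 4
  3 × C: 2 H each → 6
  3 × C: 1 H each → 3
  2 × C (aromatic): no H
  1 × N (charge +1): no H
  1 × O: no H
  1 × O (charge -1): no H
  Total hydrogens = 13.

13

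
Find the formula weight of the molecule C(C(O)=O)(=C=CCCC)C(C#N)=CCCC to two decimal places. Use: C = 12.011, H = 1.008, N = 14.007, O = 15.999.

219.28

Molecular formula: C13H17NO2.
M = 13×12.011 + 17×1.008 + 1×14.007 + 2×15.999 = 219.28 g/mol.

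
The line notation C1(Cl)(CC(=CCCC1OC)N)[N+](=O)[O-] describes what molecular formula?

Heavy atoms from the SMILES: 8 C, 1 Cl, 2 N, 3 O.
Implicit hydrogens by atom environment:
  3 × C: 2 H each → 6
  2 × C: 1 H each → 2
  2 × C: no H
  2 × O: no H
  1 × C: 3 H
  1 × Cl: no H
  1 × N: 2 H
  1 × N (charge +1): no H
  1 × O (charge -1): no H
  Total hydrogens = 13.
Molecular formula: C8H13ClN2O3

C8H13ClN2O3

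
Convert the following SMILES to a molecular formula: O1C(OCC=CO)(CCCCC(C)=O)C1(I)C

Heavy atoms from the SMILES: 12 C, 1 I, 4 O.
Implicit hydrogens by atom environment:
  5 × C: 2 H each → 10
  3 × C: no H
  3 × O: no H
  2 × C: 3 H each → 6
  2 × C: 1 H each → 2
  1 × I: no H
  1 × O: 1 H
  Total hydrogens = 19.
Molecular formula: C12H19IO4

C12H19IO4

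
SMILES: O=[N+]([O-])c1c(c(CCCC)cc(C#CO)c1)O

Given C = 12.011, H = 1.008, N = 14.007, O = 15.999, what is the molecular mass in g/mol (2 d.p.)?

Molecular formula: C12H13NO4.
M = 12×12.011 + 13×1.008 + 1×14.007 + 4×15.999 = 235.24 g/mol.

235.24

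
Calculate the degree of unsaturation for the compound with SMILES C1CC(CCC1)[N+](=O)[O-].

2

Molecular formula from the SMILES: C6H11NO2.
DoU = (2C + 2 + N − H − X)/2 = (2·6 + 2 + 1 − 11 − 0)/2 = 4/2 = 2.
(Structurally: 1 ring(s) + 1 π bond(s) = 2.)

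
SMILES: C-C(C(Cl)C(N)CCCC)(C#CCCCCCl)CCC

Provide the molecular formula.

C17H31Cl2N

Heavy atoms from the SMILES: 17 C, 2 Cl, 1 N.
Implicit hydrogens by atom environment:
  9 × C: 2 H each → 18
  3 × C: 3 H each → 9
  3 × C: no H
  2 × C: 1 H each → 2
  2 × Cl: no H
  1 × N: 2 H
  Total hydrogens = 31.
Molecular formula: C17H31Cl2N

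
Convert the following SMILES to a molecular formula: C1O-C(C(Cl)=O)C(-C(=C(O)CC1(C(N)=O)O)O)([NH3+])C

C10H16ClN2O6+

Heavy atoms from the SMILES: 10 C, 1 Cl, 2 N, 6 O.
Implicit hydrogens by atom environment:
  6 × C: no H
  3 × O: 1 H each → 3
  3 × O: no H
  2 × C: 2 H each → 4
  1 × C: 3 H
  1 × C: 1 H
  1 × Cl: no H
  1 × N (charge +1): 3 H
  1 × N: 2 H
  Total hydrogens = 16.
Net charge +1.
Molecular formula: C10H16ClN2O6+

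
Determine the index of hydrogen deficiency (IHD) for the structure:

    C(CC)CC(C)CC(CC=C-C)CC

Molecular formula from the SMILES: C14H28.
DoU = (2C + 2 + N − H − X)/2 = (2·14 + 2 + 0 − 28 − 0)/2 = 2/2 = 1.
(Structurally: 0 ring(s) + 1 π bond(s) = 1.)

1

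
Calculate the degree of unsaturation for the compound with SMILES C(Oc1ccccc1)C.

4

Molecular formula from the SMILES: C8H10O.
DoU = (2C + 2 + N − H − X)/2 = (2·8 + 2 + 0 − 10 − 0)/2 = 8/2 = 4.
(Structurally: 1 ring(s) + 3 π bond(s) = 4.)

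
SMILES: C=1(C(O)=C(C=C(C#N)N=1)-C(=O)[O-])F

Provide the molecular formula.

C7H2FN2O3-

Heavy atoms from the SMILES: 7 C, 1 F, 2 N, 3 O.
Implicit hydrogens by atom environment:
  4 × C (aromatic): no H
  2 × C: no H
  1 × C (aromatic): 1 H
  1 × F: no H
  1 × N (aromatic): no H
  1 × N: no H
  1 × O: 1 H
  1 × O: no H
  1 × O (charge -1): no H
  Total hydrogens = 2.
Net charge -1.
Molecular formula: C7H2FN2O3-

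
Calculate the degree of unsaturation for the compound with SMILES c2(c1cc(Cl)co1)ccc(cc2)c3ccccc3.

11

Molecular formula from the SMILES: C16H11ClO.
DoU = (2C + 2 + N − H − X)/2 = (2·16 + 2 + 0 − 11 − 1)/2 = 22/2 = 11.
(Structurally: 3 ring(s) + 8 π bond(s) = 11.)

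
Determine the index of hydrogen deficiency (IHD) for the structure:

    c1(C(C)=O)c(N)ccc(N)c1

5

Molecular formula from the SMILES: C8H10N2O.
DoU = (2C + 2 + N − H − X)/2 = (2·8 + 2 + 2 − 10 − 0)/2 = 10/2 = 5.
(Structurally: 1 ring(s) + 4 π bond(s) = 5.)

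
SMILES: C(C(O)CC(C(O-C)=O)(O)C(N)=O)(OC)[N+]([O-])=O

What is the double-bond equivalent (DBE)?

3

Molecular formula from the SMILES: C8H14N2O8.
DoU = (2C + 2 + N − H − X)/2 = (2·8 + 2 + 2 − 14 − 0)/2 = 6/2 = 3.
(Structurally: 0 ring(s) + 3 π bond(s) = 3.)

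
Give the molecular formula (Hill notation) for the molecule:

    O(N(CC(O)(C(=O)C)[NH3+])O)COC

Heavy atoms from the SMILES: 6 C, 2 N, 5 O.
Implicit hydrogens by atom environment:
  3 × O: no H
  2 × C: 3 H each → 6
  2 × C: 2 H each → 4
  2 × C: no H
  2 × O: 1 H each → 2
  1 × N (charge +1): 3 H
  1 × N: no H
  Total hydrogens = 15.
Net charge +1.
Molecular formula: C6H15N2O5+

C6H15N2O5+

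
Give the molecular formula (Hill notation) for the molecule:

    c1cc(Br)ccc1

Heavy atoms from the SMILES: 1 Br, 6 C.
Implicit hydrogens by atom environment:
  5 × C (aromatic): 1 H each → 5
  1 × Br: no H
  1 × C (aromatic): no H
  Total hydrogens = 5.
Molecular formula: C6H5Br

C6H5Br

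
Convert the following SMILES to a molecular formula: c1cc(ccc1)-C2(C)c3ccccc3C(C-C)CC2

C19H22

Heavy atoms from the SMILES: 19 C.
Implicit hydrogens by atom environment:
  9 × C (aromatic): 1 H each → 9
  3 × C: 2 H each → 6
  3 × C (aromatic): no H
  2 × C: 3 H each → 6
  1 × C: 1 H
  1 × C: no H
  Total hydrogens = 22.
Molecular formula: C19H22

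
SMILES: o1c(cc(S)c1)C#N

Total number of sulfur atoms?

The symbol for sulfur appears 1 time in the SMILES.

1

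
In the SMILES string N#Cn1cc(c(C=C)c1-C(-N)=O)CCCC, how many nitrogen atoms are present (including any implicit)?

The symbol for nitrogen appears 3 times in the SMILES.

3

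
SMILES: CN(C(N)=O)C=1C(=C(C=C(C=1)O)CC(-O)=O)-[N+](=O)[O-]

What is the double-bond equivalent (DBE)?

7

Molecular formula from the SMILES: C10H11N3O6.
DoU = (2C + 2 + N − H − X)/2 = (2·10 + 2 + 3 − 11 − 0)/2 = 14/2 = 7.
(Structurally: 1 ring(s) + 6 π bond(s) = 7.)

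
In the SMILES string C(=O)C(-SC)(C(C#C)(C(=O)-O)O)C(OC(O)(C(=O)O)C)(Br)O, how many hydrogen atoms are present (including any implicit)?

Hydrogens are implicit in SMILES; fill each atom to its normal valence:
  7 × C: no H
  5 × O: 1 H each → 5
  4 × O: no H
  2 × C: 3 H each → 6
  2 × C: 1 H each → 2
  1 × Br: no H
  1 × S: no H
  Total hydrogens = 13.

13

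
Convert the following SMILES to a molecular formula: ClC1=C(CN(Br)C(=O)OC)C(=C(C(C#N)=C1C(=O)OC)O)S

C12H10BrClN2O5S

Heavy atoms from the SMILES: 1 Br, 12 C, 1 Cl, 2 N, 5 O, 1 S.
Implicit hydrogens by atom environment:
  6 × C (aromatic): no H
  4 × O: no H
  3 × C: no H
  2 × C: 3 H each → 6
  2 × N: no H
  1 × Br: no H
  1 × C: 2 H
  1 × Cl: no H
  1 × O: 1 H
  1 × S: 1 H
  Total hydrogens = 10.
Molecular formula: C12H10BrClN2O5S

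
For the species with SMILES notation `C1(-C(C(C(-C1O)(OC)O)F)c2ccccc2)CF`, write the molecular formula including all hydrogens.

C13H16F2O3

Heavy atoms from the SMILES: 13 C, 2 F, 3 O.
Implicit hydrogens by atom environment:
  5 × C (aromatic): 1 H each → 5
  4 × C: 1 H each → 4
  2 × F: no H
  2 × O: 1 H each → 2
  1 × C: 3 H
  1 × C: 2 H
  1 × C: no H
  1 × C (aromatic): no H
  1 × O: no H
  Total hydrogens = 16.
Molecular formula: C13H16F2O3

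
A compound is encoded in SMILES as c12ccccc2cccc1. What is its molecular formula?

C10H8

Heavy atoms from the SMILES: 10 C.
Implicit hydrogens by atom environment:
  8 × C (aromatic): 1 H each → 8
  2 × C (aromatic): no H
  Total hydrogens = 8.
Molecular formula: C10H8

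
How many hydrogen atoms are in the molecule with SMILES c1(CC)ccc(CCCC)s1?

Hydrogens are implicit in SMILES; fill each atom to its normal valence:
  4 × C: 2 H each → 8
  2 × C: 3 H each → 6
  2 × C (aromatic): 1 H each → 2
  2 × C (aromatic): no H
  1 × S (aromatic): no H
  Total hydrogens = 16.

16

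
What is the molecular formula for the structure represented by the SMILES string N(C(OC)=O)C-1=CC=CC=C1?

C8H9NO2

Heavy atoms from the SMILES: 8 C, 1 N, 2 O.
Implicit hydrogens by atom environment:
  5 × C (aromatic): 1 H each → 5
  2 × O: no H
  1 × C: 3 H
  1 × C (aromatic): no H
  1 × C: no H
  1 × N: 1 H
  Total hydrogens = 9.
Molecular formula: C8H9NO2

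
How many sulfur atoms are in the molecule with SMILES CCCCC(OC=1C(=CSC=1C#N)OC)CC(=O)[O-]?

1

The symbol for sulfur appears 1 time in the SMILES.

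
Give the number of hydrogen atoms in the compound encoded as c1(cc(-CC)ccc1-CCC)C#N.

Hydrogens are implicit in SMILES; fill each atom to its normal valence:
  3 × C: 2 H each → 6
  3 × C (aromatic): 1 H each → 3
  3 × C (aromatic): no H
  2 × C: 3 H each → 6
  1 × C: no H
  1 × N: no H
  Total hydrogens = 15.

15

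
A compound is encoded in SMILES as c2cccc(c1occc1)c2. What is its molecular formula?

Heavy atoms from the SMILES: 10 C, 1 O.
Implicit hydrogens by atom environment:
  8 × C (aromatic): 1 H each → 8
  2 × C (aromatic): no H
  1 × O (aromatic): no H
  Total hydrogens = 8.
Molecular formula: C10H8O

C10H8O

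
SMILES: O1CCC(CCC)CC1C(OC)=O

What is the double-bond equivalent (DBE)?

2

Molecular formula from the SMILES: C10H18O3.
DoU = (2C + 2 + N − H − X)/2 = (2·10 + 2 + 0 − 18 − 0)/2 = 4/2 = 2.
(Structurally: 1 ring(s) + 1 π bond(s) = 2.)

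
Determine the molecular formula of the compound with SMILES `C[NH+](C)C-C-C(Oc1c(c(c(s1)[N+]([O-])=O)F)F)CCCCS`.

C13H21F2N2O3S2+

Heavy atoms from the SMILES: 13 C, 2 F, 2 N, 3 O, 2 S.
Implicit hydrogens by atom environment:
  6 × C: 2 H each → 12
  4 × C (aromatic): no H
  2 × C: 3 H each → 6
  2 × F: no H
  2 × O: no H
  1 × C: 1 H
  1 × N (charge +1): 1 H
  1 × N (charge +1): no H
  1 × O (charge -1): no H
  1 × S: 1 H
  1 × S (aromatic): no H
  Total hydrogens = 21.
Net charge +1.
Molecular formula: C13H21F2N2O3S2+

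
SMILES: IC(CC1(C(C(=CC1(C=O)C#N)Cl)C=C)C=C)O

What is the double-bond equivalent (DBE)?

Molecular formula from the SMILES: C13H13ClINO2.
DoU = (2C + 2 + N − H − X)/2 = (2·13 + 2 + 1 − 13 − 2)/2 = 14/2 = 7.
(Structurally: 1 ring(s) + 6 π bond(s) = 7.)

7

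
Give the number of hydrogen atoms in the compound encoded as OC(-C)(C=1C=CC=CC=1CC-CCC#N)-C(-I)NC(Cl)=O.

Hydrogens are implicit in SMILES; fill each atom to its normal valence:
  4 × C: 2 H each → 8
  4 × C (aromatic): 1 H each → 4
  3 × C: no H
  2 × C (aromatic): no H
  1 × C: 3 H
  1 × C: 1 H
  1 × Cl: no H
  1 × I: no H
  1 × N: 1 H
  1 × N: no H
  1 × O: 1 H
  1 × O: no H
  Total hydrogens = 18.

18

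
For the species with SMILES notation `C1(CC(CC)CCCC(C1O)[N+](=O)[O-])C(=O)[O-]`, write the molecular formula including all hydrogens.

C11H18NO5-

Heavy atoms from the SMILES: 11 C, 1 N, 5 O.
Implicit hydrogens by atom environment:
  5 × C: 2 H each → 10
  4 × C: 1 H each → 4
  2 × O: no H
  2 × O (charge -1): no H
  1 × C: 3 H
  1 × C: no H
  1 × N (charge +1): no H
  1 × O: 1 H
  Total hydrogens = 18.
Net charge -1.
Molecular formula: C11H18NO5-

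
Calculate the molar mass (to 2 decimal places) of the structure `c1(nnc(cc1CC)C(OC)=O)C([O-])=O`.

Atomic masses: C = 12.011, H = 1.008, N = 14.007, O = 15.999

209.18

Molecular formula: C9H9N2O4-.
M = 9×12.011 + 9×1.008 + 2×14.007 + 4×15.999 = 209.18 g/mol.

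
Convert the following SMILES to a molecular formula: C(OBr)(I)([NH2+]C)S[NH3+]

[C2H8BrIN2OS]2+

Heavy atoms from the SMILES: 1 Br, 2 C, 1 I, 2 N, 1 O, 1 S.
Implicit hydrogens by atom environment:
  1 × Br: no H
  1 × C: 3 H
  1 × C: no H
  1 × I: no H
  1 × N (charge +1): 3 H
  1 × N (charge +1): 2 H
  1 × O: no H
  1 × S: no H
  Total hydrogens = 8.
Net charge +2.
Molecular formula: [C2H8BrIN2OS]2+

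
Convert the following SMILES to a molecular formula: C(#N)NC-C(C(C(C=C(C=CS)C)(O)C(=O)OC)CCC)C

Heavy atoms from the SMILES: 16 C, 2 N, 3 O, 1 S.
Implicit hydrogens by atom environment:
  5 × C: 1 H each → 5
  4 × C: 3 H each → 12
  4 × C: no H
  3 × C: 2 H each → 6
  2 × O: no H
  1 × N: 1 H
  1 × N: no H
  1 × O: 1 H
  1 × S: 1 H
  Total hydrogens = 26.
Molecular formula: C16H26N2O3S

C16H26N2O3S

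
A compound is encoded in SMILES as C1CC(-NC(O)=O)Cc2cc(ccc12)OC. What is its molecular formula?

Heavy atoms from the SMILES: 12 C, 1 N, 3 O.
Implicit hydrogens by atom environment:
  3 × C: 2 H each → 6
  3 × C (aromatic): 1 H each → 3
  3 × C (aromatic): no H
  2 × O: no H
  1 × C: 3 H
  1 × C: 1 H
  1 × C: no H
  1 × N: 1 H
  1 × O: 1 H
  Total hydrogens = 15.
Molecular formula: C12H15NO3

C12H15NO3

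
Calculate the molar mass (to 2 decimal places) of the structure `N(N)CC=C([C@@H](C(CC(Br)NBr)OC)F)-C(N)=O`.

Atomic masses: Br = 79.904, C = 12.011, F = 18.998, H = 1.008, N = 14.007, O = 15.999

Molecular formula: C9H17Br2FN4O2.
M = 2×79.904 + 9×12.011 + 1×18.998 + 17×1.008 + 4×14.007 + 2×15.999 = 392.07 g/mol.

392.07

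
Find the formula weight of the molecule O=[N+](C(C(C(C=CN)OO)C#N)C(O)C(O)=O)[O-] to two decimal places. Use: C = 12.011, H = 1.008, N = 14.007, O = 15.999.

261.19

Molecular formula: C8H11N3O7.
M = 8×12.011 + 11×1.008 + 3×14.007 + 7×15.999 = 261.19 g/mol.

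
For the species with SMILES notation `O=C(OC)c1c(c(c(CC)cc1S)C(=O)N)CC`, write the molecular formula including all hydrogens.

Heavy atoms from the SMILES: 13 C, 1 N, 3 O, 1 S.
Implicit hydrogens by atom environment:
  5 × C (aromatic): no H
  3 × C: 3 H each → 9
  3 × O: no H
  2 × C: 2 H each → 4
  2 × C: no H
  1 × C (aromatic): 1 H
  1 × N: 2 H
  1 × S: 1 H
  Total hydrogens = 17.
Molecular formula: C13H17NO3S

C13H17NO3S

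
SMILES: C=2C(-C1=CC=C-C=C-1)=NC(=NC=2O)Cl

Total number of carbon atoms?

The symbol for carbon appears 10 times in the SMILES. (Cl is a single chlorine, not C + l.)

10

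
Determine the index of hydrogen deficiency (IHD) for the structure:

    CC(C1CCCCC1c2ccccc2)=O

Molecular formula from the SMILES: C14H18O.
DoU = (2C + 2 + N − H − X)/2 = (2·14 + 2 + 0 − 18 − 0)/2 = 12/2 = 6.
(Structurally: 2 ring(s) + 4 π bond(s) = 6.)

6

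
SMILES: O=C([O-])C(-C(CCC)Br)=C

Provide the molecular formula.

Heavy atoms from the SMILES: 1 Br, 7 C, 2 O.
Implicit hydrogens by atom environment:
  3 × C: 2 H each → 6
  2 × C: no H
  1 × Br: no H
  1 × C: 3 H
  1 × C: 1 H
  1 × O: no H
  1 × O (charge -1): no H
  Total hydrogens = 10.
Net charge -1.
Molecular formula: C7H10BrO2-

C7H10BrO2-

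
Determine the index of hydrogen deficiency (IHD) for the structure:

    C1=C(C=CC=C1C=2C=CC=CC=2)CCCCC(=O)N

Molecular formula from the SMILES: C17H19NO.
DoU = (2C + 2 + N − H − X)/2 = (2·17 + 2 + 1 − 19 − 0)/2 = 18/2 = 9.
(Structurally: 2 ring(s) + 7 π bond(s) = 9.)

9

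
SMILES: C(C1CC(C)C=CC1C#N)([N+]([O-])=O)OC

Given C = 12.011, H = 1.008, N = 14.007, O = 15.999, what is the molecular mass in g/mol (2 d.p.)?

210.23

Molecular formula: C10H14N2O3.
M = 10×12.011 + 14×1.008 + 2×14.007 + 3×15.999 = 210.23 g/mol.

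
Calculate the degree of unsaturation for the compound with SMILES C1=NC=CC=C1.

4

Molecular formula from the SMILES: C5H5N.
DoU = (2C + 2 + N − H − X)/2 = (2·5 + 2 + 1 − 5 − 0)/2 = 8/2 = 4.
(Structurally: 1 ring(s) + 3 π bond(s) = 4.)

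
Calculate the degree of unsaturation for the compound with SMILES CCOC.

Molecular formula from the SMILES: C3H8O.
DoU = (2C + 2 + N − H − X)/2 = (2·3 + 2 + 0 − 8 − 0)/2 = 0/2 = 0.
(Structurally: 0 ring(s) + 0 π bond(s) = 0.)

0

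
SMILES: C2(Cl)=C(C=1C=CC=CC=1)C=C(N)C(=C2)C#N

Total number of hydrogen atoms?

Hydrogens are implicit in SMILES; fill each atom to its normal valence:
  7 × C (aromatic): 1 H each → 7
  5 × C (aromatic): no H
  1 × C: no H
  1 × Cl: no H
  1 × N: 2 H
  1 × N: no H
  Total hydrogens = 9.

9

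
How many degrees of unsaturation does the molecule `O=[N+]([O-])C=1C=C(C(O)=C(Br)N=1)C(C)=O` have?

Molecular formula from the SMILES: C7H5BrN2O4.
DoU = (2C + 2 + N − H − X)/2 = (2·7 + 2 + 2 − 5 − 1)/2 = 12/2 = 6.
(Structurally: 1 ring(s) + 5 π bond(s) = 6.)

6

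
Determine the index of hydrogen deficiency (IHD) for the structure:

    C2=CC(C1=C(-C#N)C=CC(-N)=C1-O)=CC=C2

Molecular formula from the SMILES: C13H10N2O.
DoU = (2C + 2 + N − H − X)/2 = (2·13 + 2 + 2 − 10 − 0)/2 = 20/2 = 10.
(Structurally: 2 ring(s) + 8 π bond(s) = 10.)

10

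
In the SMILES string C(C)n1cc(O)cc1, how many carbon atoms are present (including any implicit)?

The symbol for carbon appears 6 times in the SMILES. Lowercase c denotes aromatic carbon and counts toward C.

6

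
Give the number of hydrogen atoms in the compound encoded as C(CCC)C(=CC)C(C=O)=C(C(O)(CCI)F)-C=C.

Hydrogens are implicit in SMILES; fill each atom to its normal valence:
  6 × C: 2 H each → 12
  4 × C: no H
  3 × C: 1 H each → 3
  2 × C: 3 H each → 6
  1 × F: no H
  1 × I: no H
  1 × O: 1 H
  1 × O: no H
  Total hydrogens = 22.

22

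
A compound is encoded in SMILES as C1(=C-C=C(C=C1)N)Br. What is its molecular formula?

Heavy atoms from the SMILES: 1 Br, 6 C, 1 N.
Implicit hydrogens by atom environment:
  4 × C (aromatic): 1 H each → 4
  2 × C (aromatic): no H
  1 × Br: no H
  1 × N: 2 H
  Total hydrogens = 6.
Molecular formula: C6H6BrN

C6H6BrN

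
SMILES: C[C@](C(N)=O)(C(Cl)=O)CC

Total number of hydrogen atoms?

Hydrogens are implicit in SMILES; fill each atom to its normal valence:
  3 × C: no H
  2 × C: 3 H each → 6
  2 × O: no H
  1 × C: 2 H
  1 × Cl: no H
  1 × N: 2 H
  Total hydrogens = 10.

10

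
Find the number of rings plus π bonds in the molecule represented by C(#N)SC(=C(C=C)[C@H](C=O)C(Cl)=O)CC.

Molecular formula from the SMILES: C10H10ClNO2S.
DoU = (2C + 2 + N − H − X)/2 = (2·10 + 2 + 1 − 10 − 1)/2 = 12/2 = 6.
(Structurally: 0 ring(s) + 6 π bond(s) = 6.)

6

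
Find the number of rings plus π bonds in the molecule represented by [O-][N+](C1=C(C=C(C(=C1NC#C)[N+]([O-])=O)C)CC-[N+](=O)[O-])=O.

9

Molecular formula from the SMILES: C11H10N4O6.
DoU = (2C + 2 + N − H − X)/2 = (2·11 + 2 + 4 − 10 − 0)/2 = 18/2 = 9.
(Structurally: 1 ring(s) + 8 π bond(s) = 9.)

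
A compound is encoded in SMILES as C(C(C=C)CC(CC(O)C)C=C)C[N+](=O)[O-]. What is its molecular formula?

C12H21NO3

Heavy atoms from the SMILES: 12 C, 1 N, 3 O.
Implicit hydrogens by atom environment:
  6 × C: 2 H each → 12
  5 × C: 1 H each → 5
  1 × C: 3 H
  1 × N (charge +1): no H
  1 × O: 1 H
  1 × O: no H
  1 × O (charge -1): no H
  Total hydrogens = 21.
Molecular formula: C12H21NO3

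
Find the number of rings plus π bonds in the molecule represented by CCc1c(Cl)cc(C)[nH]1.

Molecular formula from the SMILES: C7H10ClN.
DoU = (2C + 2 + N − H − X)/2 = (2·7 + 2 + 1 − 10 − 1)/2 = 6/2 = 3.
(Structurally: 1 ring(s) + 2 π bond(s) = 3.)

3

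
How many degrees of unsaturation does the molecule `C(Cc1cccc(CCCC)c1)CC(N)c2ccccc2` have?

Molecular formula from the SMILES: C20H27N.
DoU = (2C + 2 + N − H − X)/2 = (2·20 + 2 + 1 − 27 − 0)/2 = 16/2 = 8.
(Structurally: 2 ring(s) + 6 π bond(s) = 8.)

8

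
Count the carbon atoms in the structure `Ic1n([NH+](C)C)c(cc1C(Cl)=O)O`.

The symbol for carbon appears 7 times in the SMILES. Lowercase c denotes aromatic carbon and counts toward C.

7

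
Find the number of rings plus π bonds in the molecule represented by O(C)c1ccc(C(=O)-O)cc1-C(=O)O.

Molecular formula from the SMILES: C9H8O5.
DoU = (2C + 2 + N − H − X)/2 = (2·9 + 2 + 0 − 8 − 0)/2 = 12/2 = 6.
(Structurally: 1 ring(s) + 5 π bond(s) = 6.)

6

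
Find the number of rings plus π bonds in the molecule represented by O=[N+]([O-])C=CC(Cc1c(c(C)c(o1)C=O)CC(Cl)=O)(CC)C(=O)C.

8

Molecular formula from the SMILES: C16H18ClNO6.
DoU = (2C + 2 + N − H − X)/2 = (2·16 + 2 + 1 − 18 − 1)/2 = 16/2 = 8.
(Structurally: 1 ring(s) + 7 π bond(s) = 8.)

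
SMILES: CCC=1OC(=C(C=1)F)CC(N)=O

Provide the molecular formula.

C8H10FNO2

Heavy atoms from the SMILES: 8 C, 1 F, 1 N, 2 O.
Implicit hydrogens by atom environment:
  3 × C (aromatic): no H
  2 × C: 2 H each → 4
  1 × C: 3 H
  1 × C (aromatic): 1 H
  1 × C: no H
  1 × F: no H
  1 × N: 2 H
  1 × O (aromatic): no H
  1 × O: no H
  Total hydrogens = 10.
Molecular formula: C8H10FNO2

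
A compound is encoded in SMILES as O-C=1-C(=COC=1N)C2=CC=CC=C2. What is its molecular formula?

Heavy atoms from the SMILES: 10 C, 1 N, 2 O.
Implicit hydrogens by atom environment:
  6 × C (aromatic): 1 H each → 6
  4 × C (aromatic): no H
  1 × N: 2 H
  1 × O: 1 H
  1 × O (aromatic): no H
  Total hydrogens = 9.
Molecular formula: C10H9NO2

C10H9NO2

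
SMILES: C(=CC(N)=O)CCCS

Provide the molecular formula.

Heavy atoms from the SMILES: 6 C, 1 N, 1 O, 1 S.
Implicit hydrogens by atom environment:
  3 × C: 2 H each → 6
  2 × C: 1 H each → 2
  1 × C: no H
  1 × N: 2 H
  1 × O: no H
  1 × S: 1 H
  Total hydrogens = 11.
Molecular formula: C6H11NOS

C6H11NOS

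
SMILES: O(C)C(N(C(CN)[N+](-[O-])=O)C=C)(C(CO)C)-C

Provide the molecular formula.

Heavy atoms from the SMILES: 10 C, 3 N, 4 O.
Implicit hydrogens by atom environment:
  3 × C: 3 H each → 9
  3 × C: 2 H each → 6
  3 × C: 1 H each → 3
  2 × O: no H
  1 × C: no H
  1 × N: 2 H
  1 × N: no H
  1 × N (charge +1): no H
  1 × O: 1 H
  1 × O (charge -1): no H
  Total hydrogens = 21.
Molecular formula: C10H21N3O4

C10H21N3O4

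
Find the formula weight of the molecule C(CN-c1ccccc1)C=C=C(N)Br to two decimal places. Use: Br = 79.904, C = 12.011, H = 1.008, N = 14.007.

253.14

Molecular formula: C11H13BrN2.
M = 1×79.904 + 11×12.011 + 13×1.008 + 2×14.007 = 253.14 g/mol.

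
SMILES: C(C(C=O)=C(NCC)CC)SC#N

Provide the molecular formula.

C9H14N2OS

Heavy atoms from the SMILES: 9 C, 2 N, 1 O, 1 S.
Implicit hydrogens by atom environment:
  3 × C: 2 H each → 6
  3 × C: no H
  2 × C: 3 H each → 6
  1 × C: 1 H
  1 × N: 1 H
  1 × N: no H
  1 × O: no H
  1 × S: no H
  Total hydrogens = 14.
Molecular formula: C9H14N2OS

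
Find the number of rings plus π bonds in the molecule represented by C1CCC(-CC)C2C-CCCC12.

Molecular formula from the SMILES: C12H22.
DoU = (2C + 2 + N − H − X)/2 = (2·12 + 2 + 0 − 22 − 0)/2 = 4/2 = 2.
(Structurally: 2 ring(s) + 0 π bond(s) = 2.)

2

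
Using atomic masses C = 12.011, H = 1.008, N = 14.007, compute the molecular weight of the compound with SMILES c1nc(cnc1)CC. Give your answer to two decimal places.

Molecular formula: C6H8N2.
M = 6×12.011 + 8×1.008 + 2×14.007 = 108.14 g/mol.

108.14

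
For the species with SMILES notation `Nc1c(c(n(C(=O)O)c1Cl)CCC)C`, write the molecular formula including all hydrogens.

Heavy atoms from the SMILES: 9 C, 1 Cl, 2 N, 2 O.
Implicit hydrogens by atom environment:
  4 × C (aromatic): no H
  2 × C: 3 H each → 6
  2 × C: 2 H each → 4
  1 × C: no H
  1 × Cl: no H
  1 × N: 2 H
  1 × N (aromatic): no H
  1 × O: 1 H
  1 × O: no H
  Total hydrogens = 13.
Molecular formula: C9H13ClN2O2

C9H13ClN2O2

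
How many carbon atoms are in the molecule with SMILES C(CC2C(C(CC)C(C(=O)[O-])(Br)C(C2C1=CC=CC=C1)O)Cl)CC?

19

The symbol for carbon appears 19 times in the SMILES. (Cl is a single chlorine, not C + l.)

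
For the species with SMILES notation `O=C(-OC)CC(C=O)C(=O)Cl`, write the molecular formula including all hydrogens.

C6H7ClO4

Heavy atoms from the SMILES: 6 C, 1 Cl, 4 O.
Implicit hydrogens by atom environment:
  4 × O: no H
  2 × C: 1 H each → 2
  2 × C: no H
  1 × C: 3 H
  1 × C: 2 H
  1 × Cl: no H
  Total hydrogens = 7.
Molecular formula: C6H7ClO4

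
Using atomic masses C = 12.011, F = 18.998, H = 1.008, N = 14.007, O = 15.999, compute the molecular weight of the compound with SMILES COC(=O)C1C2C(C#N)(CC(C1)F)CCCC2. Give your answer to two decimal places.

239.29

Molecular formula: C13H18FNO2.
M = 13×12.011 + 1×18.998 + 18×1.008 + 1×14.007 + 2×15.999 = 239.29 g/mol.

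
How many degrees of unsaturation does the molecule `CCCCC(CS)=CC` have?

1

Molecular formula from the SMILES: C8H16S.
DoU = (2C + 2 + N − H − X)/2 = (2·8 + 2 + 0 − 16 − 0)/2 = 2/2 = 1.
(Structurally: 0 ring(s) + 1 π bond(s) = 1.)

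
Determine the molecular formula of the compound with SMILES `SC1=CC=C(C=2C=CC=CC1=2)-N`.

C10H9NS

Heavy atoms from the SMILES: 10 C, 1 N, 1 S.
Implicit hydrogens by atom environment:
  6 × C (aromatic): 1 H each → 6
  4 × C (aromatic): no H
  1 × N: 2 H
  1 × S: 1 H
  Total hydrogens = 9.
Molecular formula: C10H9NS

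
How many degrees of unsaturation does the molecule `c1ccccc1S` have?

4

Molecular formula from the SMILES: C6H6S.
DoU = (2C + 2 + N − H − X)/2 = (2·6 + 2 + 0 − 6 − 0)/2 = 8/2 = 4.
(Structurally: 1 ring(s) + 3 π bond(s) = 4.)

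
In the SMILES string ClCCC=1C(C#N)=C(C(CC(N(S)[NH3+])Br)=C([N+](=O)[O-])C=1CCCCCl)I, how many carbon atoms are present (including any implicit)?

The symbol for carbon appears 15 times in the SMILES. (Cl is a single chlorine, not C + l.)

15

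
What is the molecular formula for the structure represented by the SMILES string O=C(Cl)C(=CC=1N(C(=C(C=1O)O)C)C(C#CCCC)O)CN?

C15H19ClN2O4

Heavy atoms from the SMILES: 15 C, 1 Cl, 2 N, 4 O.
Implicit hydrogens by atom environment:
  4 × C (aromatic): no H
  4 × C: no H
  3 × C: 2 H each → 6
  3 × O: 1 H each → 3
  2 × C: 3 H each → 6
  2 × C: 1 H each → 2
  1 × Cl: no H
  1 × N: 2 H
  1 × N (aromatic): no H
  1 × O: no H
  Total hydrogens = 19.
Molecular formula: C15H19ClN2O4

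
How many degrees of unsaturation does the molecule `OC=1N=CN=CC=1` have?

Molecular formula from the SMILES: C4H4N2O.
DoU = (2C + 2 + N − H − X)/2 = (2·4 + 2 + 2 − 4 − 0)/2 = 8/2 = 4.
(Structurally: 1 ring(s) + 3 π bond(s) = 4.)

4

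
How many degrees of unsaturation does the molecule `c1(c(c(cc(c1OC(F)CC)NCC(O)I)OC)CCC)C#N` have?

6

Molecular formula from the SMILES: C16H22FIN2O3.
DoU = (2C + 2 + N − H − X)/2 = (2·16 + 2 + 2 − 22 − 2)/2 = 12/2 = 6.
(Structurally: 1 ring(s) + 5 π bond(s) = 6.)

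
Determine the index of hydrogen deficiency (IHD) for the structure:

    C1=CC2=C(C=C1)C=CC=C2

Molecular formula from the SMILES: C10H8.
DoU = (2C + 2 + N − H − X)/2 = (2·10 + 2 + 0 − 8 − 0)/2 = 14/2 = 7.
(Structurally: 2 ring(s) + 5 π bond(s) = 7.)

7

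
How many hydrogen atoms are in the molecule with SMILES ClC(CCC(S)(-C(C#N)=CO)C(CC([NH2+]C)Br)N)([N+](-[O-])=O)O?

Hydrogens are implicit in SMILES; fill each atom to its normal valence:
  4 × C: no H
  3 × C: 2 H each → 6
  3 × C: 1 H each → 3
  2 × O: 1 H each → 2
  1 × Br: no H
  1 × C: 3 H
  1 × Cl: no H
  1 × N: 2 H
  1 × N (charge +1): 2 H
  1 × N: no H
  1 × N (charge +1): no H
  1 × O: no H
  1 × O (charge -1): no H
  1 × S: 1 H
  Total hydrogens = 19.

19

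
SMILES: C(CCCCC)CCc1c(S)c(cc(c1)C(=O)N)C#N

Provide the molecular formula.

Heavy atoms from the SMILES: 16 C, 2 N, 1 O, 1 S.
Implicit hydrogens by atom environment:
  7 × C: 2 H each → 14
  4 × C (aromatic): no H
  2 × C (aromatic): 1 H each → 2
  2 × C: no H
  1 × C: 3 H
  1 × N: 2 H
  1 × N: no H
  1 × O: no H
  1 × S: 1 H
  Total hydrogens = 22.
Molecular formula: C16H22N2OS

C16H22N2OS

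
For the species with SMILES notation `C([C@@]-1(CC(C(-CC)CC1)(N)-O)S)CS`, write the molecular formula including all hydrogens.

C10H21NOS2

Heavy atoms from the SMILES: 10 C, 1 N, 1 O, 2 S.
Implicit hydrogens by atom environment:
  6 × C: 2 H each → 12
  2 × C: no H
  2 × S: 1 H each → 2
  1 × C: 3 H
  1 × C: 1 H
  1 × N: 2 H
  1 × O: 1 H
  Total hydrogens = 21.
Molecular formula: C10H21NOS2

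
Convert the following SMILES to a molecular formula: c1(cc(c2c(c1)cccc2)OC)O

Heavy atoms from the SMILES: 11 C, 2 O.
Implicit hydrogens by atom environment:
  6 × C (aromatic): 1 H each → 6
  4 × C (aromatic): no H
  1 × C: 3 H
  1 × O: 1 H
  1 × O: no H
  Total hydrogens = 10.
Molecular formula: C11H10O2

C11H10O2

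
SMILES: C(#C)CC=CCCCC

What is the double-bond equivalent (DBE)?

Molecular formula from the SMILES: C9H14.
DoU = (2C + 2 + N − H − X)/2 = (2·9 + 2 + 0 − 14 − 0)/2 = 6/2 = 3.
(Structurally: 0 ring(s) + 3 π bond(s) = 3.)

3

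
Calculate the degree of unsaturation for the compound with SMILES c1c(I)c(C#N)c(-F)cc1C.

Molecular formula from the SMILES: C8H5FIN.
DoU = (2C + 2 + N − H − X)/2 = (2·8 + 2 + 1 − 5 − 2)/2 = 12/2 = 6.
(Structurally: 1 ring(s) + 5 π bond(s) = 6.)

6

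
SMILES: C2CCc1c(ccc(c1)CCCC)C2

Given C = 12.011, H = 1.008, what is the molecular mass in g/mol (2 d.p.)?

188.31

Molecular formula: C14H20.
M = 14×12.011 + 20×1.008 = 188.31 g/mol.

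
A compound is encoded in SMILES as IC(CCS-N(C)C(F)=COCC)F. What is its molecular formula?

C8H14F2INOS

Heavy atoms from the SMILES: 8 C, 2 F, 1 I, 1 N, 1 O, 1 S.
Implicit hydrogens by atom environment:
  3 × C: 2 H each → 6
  2 × C: 3 H each → 6
  2 × C: 1 H each → 2
  2 × F: no H
  1 × C: no H
  1 × I: no H
  1 × N: no H
  1 × O: no H
  1 × S: no H
  Total hydrogens = 14.
Molecular formula: C8H14F2INOS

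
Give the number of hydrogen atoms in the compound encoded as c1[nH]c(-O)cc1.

Hydrogens are implicit in SMILES; fill each atom to its normal valence:
  3 × C (aromatic): 1 H each → 3
  1 × C (aromatic): no H
  1 × N (aromatic): 1 H
  1 × O: 1 H
  Total hydrogens = 5.

5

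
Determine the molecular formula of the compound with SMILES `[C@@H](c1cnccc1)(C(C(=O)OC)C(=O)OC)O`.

C11H13NO5

Heavy atoms from the SMILES: 11 C, 1 N, 5 O.
Implicit hydrogens by atom environment:
  4 × C (aromatic): 1 H each → 4
  4 × O: no H
  2 × C: 3 H each → 6
  2 × C: 1 H each → 2
  2 × C: no H
  1 × C (aromatic): no H
  1 × N (aromatic): no H
  1 × O: 1 H
  Total hydrogens = 13.
Molecular formula: C11H13NO5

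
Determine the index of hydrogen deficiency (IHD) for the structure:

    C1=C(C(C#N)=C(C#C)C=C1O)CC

Molecular formula from the SMILES: C11H9NO.
DoU = (2C + 2 + N − H − X)/2 = (2·11 + 2 + 1 − 9 − 0)/2 = 16/2 = 8.
(Structurally: 1 ring(s) + 7 π bond(s) = 8.)

8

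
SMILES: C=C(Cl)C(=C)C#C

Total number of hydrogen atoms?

Hydrogens are implicit in SMILES; fill each atom to its normal valence:
  3 × C: no H
  2 × C: 2 H each → 4
  1 × C: 1 H
  1 × Cl: no H
  Total hydrogens = 5.

5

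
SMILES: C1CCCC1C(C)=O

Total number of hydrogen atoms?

Hydrogens are implicit in SMILES; fill each atom to its normal valence:
  4 × C: 2 H each → 8
  1 × C: 3 H
  1 × C: 1 H
  1 × C: no H
  1 × O: no H
  Total hydrogens = 12.

12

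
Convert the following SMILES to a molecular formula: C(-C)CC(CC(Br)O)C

C7H15BrO

Heavy atoms from the SMILES: 1 Br, 7 C, 1 O.
Implicit hydrogens by atom environment:
  3 × C: 2 H each → 6
  2 × C: 3 H each → 6
  2 × C: 1 H each → 2
  1 × Br: no H
  1 × O: 1 H
  Total hydrogens = 15.
Molecular formula: C7H15BrO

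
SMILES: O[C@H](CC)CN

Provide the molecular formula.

C4H11NO

Heavy atoms from the SMILES: 4 C, 1 N, 1 O.
Implicit hydrogens by atom environment:
  2 × C: 2 H each → 4
  1 × C: 3 H
  1 × C: 1 H
  1 × N: 2 H
  1 × O: 1 H
  Total hydrogens = 11.
Molecular formula: C4H11NO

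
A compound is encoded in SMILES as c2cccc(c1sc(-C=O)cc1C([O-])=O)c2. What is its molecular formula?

Heavy atoms from the SMILES: 12 C, 3 O, 1 S.
Implicit hydrogens by atom environment:
  6 × C (aromatic): 1 H each → 6
  4 × C (aromatic): no H
  2 × O: no H
  1 × C: 1 H
  1 × C: no H
  1 × O (charge -1): no H
  1 × S (aromatic): no H
  Total hydrogens = 7.
Net charge -1.
Molecular formula: C12H7O3S-

C12H7O3S-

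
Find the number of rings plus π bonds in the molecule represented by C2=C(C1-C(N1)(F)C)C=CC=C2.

5

Molecular formula from the SMILES: C9H10FN.
DoU = (2C + 2 + N − H − X)/2 = (2·9 + 2 + 1 − 10 − 1)/2 = 10/2 = 5.
(Structurally: 2 ring(s) + 3 π bond(s) = 5.)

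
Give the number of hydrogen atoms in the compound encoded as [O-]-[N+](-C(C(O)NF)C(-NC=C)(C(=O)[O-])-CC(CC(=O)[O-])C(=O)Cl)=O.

13

Hydrogens are implicit in SMILES; fill each atom to its normal valence:
  4 × C: 1 H each → 4
  4 × C: no H
  4 × O: no H
  3 × C: 2 H each → 6
  3 × O (charge -1): no H
  2 × N: 1 H each → 2
  1 × Cl: no H
  1 × F: no H
  1 × N (charge +1): no H
  1 × O: 1 H
  Total hydrogens = 13.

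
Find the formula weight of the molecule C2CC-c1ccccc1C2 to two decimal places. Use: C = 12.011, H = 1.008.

132.21

Molecular formula: C10H12.
M = 10×12.011 + 12×1.008 = 132.21 g/mol.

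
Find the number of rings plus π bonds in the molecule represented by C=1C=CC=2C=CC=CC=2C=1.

Molecular formula from the SMILES: C10H8.
DoU = (2C + 2 + N − H − X)/2 = (2·10 + 2 + 0 − 8 − 0)/2 = 14/2 = 7.
(Structurally: 2 ring(s) + 5 π bond(s) = 7.)

7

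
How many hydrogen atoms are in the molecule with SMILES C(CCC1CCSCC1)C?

Hydrogens are implicit in SMILES; fill each atom to its normal valence:
  7 × C: 2 H each → 14
  1 × C: 3 H
  1 × C: 1 H
  1 × S: no H
  Total hydrogens = 18.

18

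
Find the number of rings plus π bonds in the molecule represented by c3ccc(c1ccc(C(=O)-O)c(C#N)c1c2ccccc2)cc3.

15

Molecular formula from the SMILES: C20H13NO2.
DoU = (2C + 2 + N − H − X)/2 = (2·20 + 2 + 1 − 13 − 0)/2 = 30/2 = 15.
(Structurally: 3 ring(s) + 12 π bond(s) = 15.)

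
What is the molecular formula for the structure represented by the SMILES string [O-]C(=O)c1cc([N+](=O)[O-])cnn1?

Heavy atoms from the SMILES: 5 C, 3 N, 4 O.
Implicit hydrogens by atom environment:
  2 × C (aromatic): 1 H each → 2
  2 × C (aromatic): no H
  2 × N (aromatic): no H
  2 × O: no H
  2 × O (charge -1): no H
  1 × C: no H
  1 × N (charge +1): no H
  Total hydrogens = 2.
Net charge -1.
Molecular formula: C5H2N3O4-

C5H2N3O4-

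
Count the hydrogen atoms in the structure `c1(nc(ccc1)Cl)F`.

Hydrogens are implicit in SMILES; fill each atom to its normal valence:
  3 × C (aromatic): 1 H each → 3
  2 × C (aromatic): no H
  1 × Cl: no H
  1 × F: no H
  1 × N (aromatic): no H
  Total hydrogens = 3.

3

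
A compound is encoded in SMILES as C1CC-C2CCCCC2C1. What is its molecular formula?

C10H18

Heavy atoms from the SMILES: 10 C.
Implicit hydrogens by atom environment:
  8 × C: 2 H each → 16
  2 × C: 1 H each → 2
  Total hydrogens = 18.
Molecular formula: C10H18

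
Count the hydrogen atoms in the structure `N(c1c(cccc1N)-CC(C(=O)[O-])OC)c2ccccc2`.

17

Hydrogens are implicit in SMILES; fill each atom to its normal valence:
  8 × C (aromatic): 1 H each → 8
  4 × C (aromatic): no H
  2 × O: no H
  1 × C: 3 H
  1 × C: 2 H
  1 × C: 1 H
  1 × C: no H
  1 × N: 2 H
  1 × N: 1 H
  1 × O (charge -1): no H
  Total hydrogens = 17.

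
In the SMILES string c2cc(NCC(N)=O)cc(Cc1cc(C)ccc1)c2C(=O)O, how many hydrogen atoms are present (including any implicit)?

Hydrogens are implicit in SMILES; fill each atom to its normal valence:
  7 × C (aromatic): 1 H each → 7
  5 × C (aromatic): no H
  2 × C: 2 H each → 4
  2 × C: no H
  2 × O: no H
  1 × C: 3 H
  1 × N: 2 H
  1 × N: 1 H
  1 × O: 1 H
  Total hydrogens = 18.

18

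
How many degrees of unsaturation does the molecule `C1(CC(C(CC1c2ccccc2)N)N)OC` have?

5

Molecular formula from the SMILES: C13H20N2O.
DoU = (2C + 2 + N − H − X)/2 = (2·13 + 2 + 2 − 20 − 0)/2 = 10/2 = 5.
(Structurally: 2 ring(s) + 3 π bond(s) = 5.)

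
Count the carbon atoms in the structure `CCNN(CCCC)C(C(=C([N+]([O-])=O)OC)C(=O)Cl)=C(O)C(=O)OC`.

The symbol for carbon appears 14 times in the SMILES. (Cl is a single chlorine, not C + l.)

14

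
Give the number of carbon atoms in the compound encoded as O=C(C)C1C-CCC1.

7

The symbol for carbon appears 7 times in the SMILES.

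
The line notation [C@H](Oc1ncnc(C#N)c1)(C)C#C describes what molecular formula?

Heavy atoms from the SMILES: 9 C, 3 N, 1 O.
Implicit hydrogens by atom environment:
  2 × C (aromatic): 1 H each → 2
  2 × C: 1 H each → 2
  2 × C (aromatic): no H
  2 × C: no H
  2 × N (aromatic): no H
  1 × C: 3 H
  1 × N: no H
  1 × O: no H
  Total hydrogens = 7.
Molecular formula: C9H7N3O

C9H7N3O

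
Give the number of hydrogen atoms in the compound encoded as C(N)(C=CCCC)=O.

Hydrogens are implicit in SMILES; fill each atom to its normal valence:
  2 × C: 2 H each → 4
  2 × C: 1 H each → 2
  1 × C: 3 H
  1 × C: no H
  1 × N: 2 H
  1 × O: no H
  Total hydrogens = 11.

11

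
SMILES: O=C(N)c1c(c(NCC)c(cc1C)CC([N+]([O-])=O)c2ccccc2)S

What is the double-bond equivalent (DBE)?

10

Molecular formula from the SMILES: C18H21N3O3S.
DoU = (2C + 2 + N − H − X)/2 = (2·18 + 2 + 3 − 21 − 0)/2 = 20/2 = 10.
(Structurally: 2 ring(s) + 8 π bond(s) = 10.)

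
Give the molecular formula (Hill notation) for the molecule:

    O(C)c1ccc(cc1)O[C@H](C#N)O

Heavy atoms from the SMILES: 9 C, 1 N, 3 O.
Implicit hydrogens by atom environment:
  4 × C (aromatic): 1 H each → 4
  2 × C (aromatic): no H
  2 × O: no H
  1 × C: 3 H
  1 × C: 1 H
  1 × C: no H
  1 × N: no H
  1 × O: 1 H
  Total hydrogens = 9.
Molecular formula: C9H9NO3

C9H9NO3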